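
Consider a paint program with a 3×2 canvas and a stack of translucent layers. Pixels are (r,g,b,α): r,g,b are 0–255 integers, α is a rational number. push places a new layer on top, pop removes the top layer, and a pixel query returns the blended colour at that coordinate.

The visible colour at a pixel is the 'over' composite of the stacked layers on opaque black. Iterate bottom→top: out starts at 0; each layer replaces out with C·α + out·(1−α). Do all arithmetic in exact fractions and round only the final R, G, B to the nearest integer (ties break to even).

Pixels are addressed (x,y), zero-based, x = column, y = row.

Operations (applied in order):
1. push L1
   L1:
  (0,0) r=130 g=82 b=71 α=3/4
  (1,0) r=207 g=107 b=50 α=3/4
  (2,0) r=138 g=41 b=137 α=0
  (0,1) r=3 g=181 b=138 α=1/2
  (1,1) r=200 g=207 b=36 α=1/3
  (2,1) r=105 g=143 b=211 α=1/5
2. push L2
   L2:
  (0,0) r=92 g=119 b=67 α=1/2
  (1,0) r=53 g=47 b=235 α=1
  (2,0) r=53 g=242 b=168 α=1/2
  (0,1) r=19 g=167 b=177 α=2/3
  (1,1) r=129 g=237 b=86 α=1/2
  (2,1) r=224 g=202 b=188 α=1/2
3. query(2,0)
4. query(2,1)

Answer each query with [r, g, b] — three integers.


at x=2,y=0 over L1,L2:
+L1 (α=0) → [0, 0, 0]
+L2 (α=1/2) → [53/2, 121, 84]
→ [26, 121, 84]

at x=2,y=1 over L1,L2:
L1 α=1/5: [21, 143/5, 211/5]
L2 α=1/2: [245/2, 1153/10, 1151/10]
rounded: [122, 115, 115]


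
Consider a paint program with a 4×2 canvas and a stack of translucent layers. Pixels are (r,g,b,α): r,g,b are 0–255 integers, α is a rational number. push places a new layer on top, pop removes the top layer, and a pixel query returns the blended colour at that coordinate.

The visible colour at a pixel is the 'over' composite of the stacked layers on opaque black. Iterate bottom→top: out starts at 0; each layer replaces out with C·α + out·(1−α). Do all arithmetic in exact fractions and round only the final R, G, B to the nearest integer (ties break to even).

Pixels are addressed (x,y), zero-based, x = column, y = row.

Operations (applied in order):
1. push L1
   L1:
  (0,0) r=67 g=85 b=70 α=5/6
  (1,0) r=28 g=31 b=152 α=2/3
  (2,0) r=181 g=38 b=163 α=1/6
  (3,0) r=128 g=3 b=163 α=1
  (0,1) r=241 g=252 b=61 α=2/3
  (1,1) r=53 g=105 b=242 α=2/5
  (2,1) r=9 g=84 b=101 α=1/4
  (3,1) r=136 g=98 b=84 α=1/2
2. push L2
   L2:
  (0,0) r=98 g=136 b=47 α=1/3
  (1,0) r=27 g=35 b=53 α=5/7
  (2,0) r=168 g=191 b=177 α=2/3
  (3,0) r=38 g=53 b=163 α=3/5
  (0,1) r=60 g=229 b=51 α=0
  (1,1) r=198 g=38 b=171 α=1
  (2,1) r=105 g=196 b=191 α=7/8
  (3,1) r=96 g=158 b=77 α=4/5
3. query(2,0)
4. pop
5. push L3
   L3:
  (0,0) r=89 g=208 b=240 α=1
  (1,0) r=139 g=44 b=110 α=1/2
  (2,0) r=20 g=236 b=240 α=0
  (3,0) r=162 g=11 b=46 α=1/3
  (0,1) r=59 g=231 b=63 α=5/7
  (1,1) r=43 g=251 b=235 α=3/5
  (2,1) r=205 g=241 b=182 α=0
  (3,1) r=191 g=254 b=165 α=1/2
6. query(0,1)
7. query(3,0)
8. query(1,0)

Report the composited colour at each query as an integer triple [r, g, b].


query (2,0) [L1,L2] — begin 0,0,0
L1 α=1/6: [181/6, 19/3, 163/6]
L2 α=2/3: [2197/18, 1165/9, 2287/18]
→ [122, 129, 127]

query (0,1) [L1,L3] — begin 0,0,0
after L1 α=2/3: [482/3, 168, 122/3]
after L3 α=5/7: [1849/21, 213, 1189/21]
= [88, 213, 57]

(3,0) stack=L1,L3; from [0,0,0]:
+L1 (α=1) → [128, 3, 163]
+L3 (α=1/3) → [418/3, 17/3, 124]
= [139, 6, 124]

(1,0) stack=L1,L3; from [0,0,0]:
+L1 (α=2/3) → [56/3, 62/3, 304/3]
+L3 (α=1/2) → [473/6, 97/3, 317/3]
→ [79, 32, 106]


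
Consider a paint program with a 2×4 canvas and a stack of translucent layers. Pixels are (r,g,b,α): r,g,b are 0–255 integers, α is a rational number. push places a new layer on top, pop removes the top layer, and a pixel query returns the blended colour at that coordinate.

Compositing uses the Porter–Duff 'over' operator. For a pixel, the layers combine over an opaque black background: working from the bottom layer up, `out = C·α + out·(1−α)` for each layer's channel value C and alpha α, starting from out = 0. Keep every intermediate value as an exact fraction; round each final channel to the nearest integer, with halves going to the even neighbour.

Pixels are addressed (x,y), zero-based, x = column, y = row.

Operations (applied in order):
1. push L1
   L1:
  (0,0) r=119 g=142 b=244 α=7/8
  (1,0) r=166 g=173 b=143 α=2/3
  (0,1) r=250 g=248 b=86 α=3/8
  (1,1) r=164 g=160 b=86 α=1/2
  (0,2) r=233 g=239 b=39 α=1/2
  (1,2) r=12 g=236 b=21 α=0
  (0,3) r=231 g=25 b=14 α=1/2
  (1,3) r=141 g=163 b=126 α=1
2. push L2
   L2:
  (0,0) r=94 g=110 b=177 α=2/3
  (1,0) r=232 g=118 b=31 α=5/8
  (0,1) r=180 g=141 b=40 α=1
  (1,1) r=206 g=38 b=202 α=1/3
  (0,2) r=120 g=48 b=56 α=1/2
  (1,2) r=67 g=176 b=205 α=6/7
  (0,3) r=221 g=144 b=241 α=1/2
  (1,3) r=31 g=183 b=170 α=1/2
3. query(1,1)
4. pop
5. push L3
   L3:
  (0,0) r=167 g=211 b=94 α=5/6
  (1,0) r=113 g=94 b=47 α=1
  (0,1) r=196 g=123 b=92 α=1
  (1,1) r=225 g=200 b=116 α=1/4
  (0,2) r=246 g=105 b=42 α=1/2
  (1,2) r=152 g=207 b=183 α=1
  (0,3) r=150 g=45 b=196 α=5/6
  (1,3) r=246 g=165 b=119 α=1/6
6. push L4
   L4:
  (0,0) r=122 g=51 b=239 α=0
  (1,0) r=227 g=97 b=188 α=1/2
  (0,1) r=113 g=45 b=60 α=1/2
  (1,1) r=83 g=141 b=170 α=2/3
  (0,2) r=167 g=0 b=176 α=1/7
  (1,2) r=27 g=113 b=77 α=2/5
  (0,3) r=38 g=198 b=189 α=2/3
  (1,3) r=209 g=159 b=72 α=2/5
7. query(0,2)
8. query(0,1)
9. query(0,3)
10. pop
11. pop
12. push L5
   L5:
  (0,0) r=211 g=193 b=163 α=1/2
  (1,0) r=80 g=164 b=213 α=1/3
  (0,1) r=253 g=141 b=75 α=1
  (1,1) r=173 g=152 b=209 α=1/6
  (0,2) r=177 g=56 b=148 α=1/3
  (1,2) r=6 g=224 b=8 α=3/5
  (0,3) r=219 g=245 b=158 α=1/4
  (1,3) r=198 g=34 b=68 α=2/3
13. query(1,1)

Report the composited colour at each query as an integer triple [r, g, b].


at x=1,y=1 over L1,L2:
+L1 (α=1/2) → [82, 80, 43]
+L2 (α=1/3) → [370/3, 66, 96]
rounded: [123, 66, 96]

at x=0,y=2 over L1,L3,L4:
L1 α=1/2: [233/2, 239/2, 39/2]
L3 α=1/2: [725/4, 449/4, 123/4]
L4 α=1/7: [2509/14, 1347/14, 103/2]
→ [179, 96, 52]

(0,1) stack=L1,L3,L4; from [0,0,0]:
after L1 α=3/8: [375/4, 93, 129/4]
after L3 α=1: [196, 123, 92]
after L4 α=1/2: [309/2, 84, 76]
rounded: [154, 84, 76]

at x=0,y=3 over L1,L3,L4:
L1 α=1/2: [231/2, 25/2, 7]
L3 α=5/6: [577/4, 475/12, 329/2]
L4 α=2/3: [881/12, 5227/36, 1085/6]
= [73, 145, 181]

(1,1) stack=L1,L5; from [0,0,0]:
L1 α=1/2: [82, 80, 43]
L5 α=1/6: [583/6, 92, 212/3]
→ [97, 92, 71]


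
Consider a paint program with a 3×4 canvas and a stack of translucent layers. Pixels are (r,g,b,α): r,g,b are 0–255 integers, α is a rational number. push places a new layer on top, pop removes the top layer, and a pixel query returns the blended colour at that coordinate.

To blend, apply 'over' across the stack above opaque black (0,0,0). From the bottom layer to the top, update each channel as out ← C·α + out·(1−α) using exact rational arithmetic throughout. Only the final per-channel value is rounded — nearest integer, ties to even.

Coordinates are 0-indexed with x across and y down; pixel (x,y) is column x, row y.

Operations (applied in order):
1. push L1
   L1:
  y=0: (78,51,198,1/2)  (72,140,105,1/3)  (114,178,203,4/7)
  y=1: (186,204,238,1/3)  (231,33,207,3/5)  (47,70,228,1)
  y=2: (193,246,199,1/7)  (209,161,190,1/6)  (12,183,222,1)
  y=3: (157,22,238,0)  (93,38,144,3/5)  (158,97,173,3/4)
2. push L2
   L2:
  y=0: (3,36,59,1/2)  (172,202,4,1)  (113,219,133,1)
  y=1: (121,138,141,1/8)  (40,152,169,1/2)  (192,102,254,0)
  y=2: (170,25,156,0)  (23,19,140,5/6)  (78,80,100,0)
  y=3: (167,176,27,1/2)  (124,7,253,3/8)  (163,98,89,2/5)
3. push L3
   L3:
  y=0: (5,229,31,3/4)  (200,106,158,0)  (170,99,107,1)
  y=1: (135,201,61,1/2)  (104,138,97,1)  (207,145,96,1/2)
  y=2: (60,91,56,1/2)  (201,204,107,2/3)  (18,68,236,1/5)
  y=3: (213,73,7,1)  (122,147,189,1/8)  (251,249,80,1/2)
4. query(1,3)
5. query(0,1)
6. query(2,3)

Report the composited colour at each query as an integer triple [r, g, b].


query (1,3) [L1,L2,L3] — begin 0,0,0
+L1 (α=3/5) → [279/5, 114/5, 432/5]
+L2 (α=3/8) → [651/8, 135/8, 1191/8]
+L3 (α=1/8) → [5533/64, 2121/64, 9849/64]
→ [86, 33, 154]

at x=0,y=1 over L1,L2,L3:
after L1 α=1/3: [62, 68, 238/3]
after L2 α=1/8: [555/8, 307/4, 2089/24]
after L3 α=1/2: [1635/16, 1111/8, 3553/48]
rounded: [102, 139, 74]

(2,3) stack=L1,L2,L3; from [0,0,0]:
L1 α=3/4: [237/2, 291/4, 519/4]
L2 α=2/5: [1363/10, 1657/20, 2269/20]
L3 α=1/2: [3873/20, 6637/40, 3869/40]
rounded: [194, 166, 97]


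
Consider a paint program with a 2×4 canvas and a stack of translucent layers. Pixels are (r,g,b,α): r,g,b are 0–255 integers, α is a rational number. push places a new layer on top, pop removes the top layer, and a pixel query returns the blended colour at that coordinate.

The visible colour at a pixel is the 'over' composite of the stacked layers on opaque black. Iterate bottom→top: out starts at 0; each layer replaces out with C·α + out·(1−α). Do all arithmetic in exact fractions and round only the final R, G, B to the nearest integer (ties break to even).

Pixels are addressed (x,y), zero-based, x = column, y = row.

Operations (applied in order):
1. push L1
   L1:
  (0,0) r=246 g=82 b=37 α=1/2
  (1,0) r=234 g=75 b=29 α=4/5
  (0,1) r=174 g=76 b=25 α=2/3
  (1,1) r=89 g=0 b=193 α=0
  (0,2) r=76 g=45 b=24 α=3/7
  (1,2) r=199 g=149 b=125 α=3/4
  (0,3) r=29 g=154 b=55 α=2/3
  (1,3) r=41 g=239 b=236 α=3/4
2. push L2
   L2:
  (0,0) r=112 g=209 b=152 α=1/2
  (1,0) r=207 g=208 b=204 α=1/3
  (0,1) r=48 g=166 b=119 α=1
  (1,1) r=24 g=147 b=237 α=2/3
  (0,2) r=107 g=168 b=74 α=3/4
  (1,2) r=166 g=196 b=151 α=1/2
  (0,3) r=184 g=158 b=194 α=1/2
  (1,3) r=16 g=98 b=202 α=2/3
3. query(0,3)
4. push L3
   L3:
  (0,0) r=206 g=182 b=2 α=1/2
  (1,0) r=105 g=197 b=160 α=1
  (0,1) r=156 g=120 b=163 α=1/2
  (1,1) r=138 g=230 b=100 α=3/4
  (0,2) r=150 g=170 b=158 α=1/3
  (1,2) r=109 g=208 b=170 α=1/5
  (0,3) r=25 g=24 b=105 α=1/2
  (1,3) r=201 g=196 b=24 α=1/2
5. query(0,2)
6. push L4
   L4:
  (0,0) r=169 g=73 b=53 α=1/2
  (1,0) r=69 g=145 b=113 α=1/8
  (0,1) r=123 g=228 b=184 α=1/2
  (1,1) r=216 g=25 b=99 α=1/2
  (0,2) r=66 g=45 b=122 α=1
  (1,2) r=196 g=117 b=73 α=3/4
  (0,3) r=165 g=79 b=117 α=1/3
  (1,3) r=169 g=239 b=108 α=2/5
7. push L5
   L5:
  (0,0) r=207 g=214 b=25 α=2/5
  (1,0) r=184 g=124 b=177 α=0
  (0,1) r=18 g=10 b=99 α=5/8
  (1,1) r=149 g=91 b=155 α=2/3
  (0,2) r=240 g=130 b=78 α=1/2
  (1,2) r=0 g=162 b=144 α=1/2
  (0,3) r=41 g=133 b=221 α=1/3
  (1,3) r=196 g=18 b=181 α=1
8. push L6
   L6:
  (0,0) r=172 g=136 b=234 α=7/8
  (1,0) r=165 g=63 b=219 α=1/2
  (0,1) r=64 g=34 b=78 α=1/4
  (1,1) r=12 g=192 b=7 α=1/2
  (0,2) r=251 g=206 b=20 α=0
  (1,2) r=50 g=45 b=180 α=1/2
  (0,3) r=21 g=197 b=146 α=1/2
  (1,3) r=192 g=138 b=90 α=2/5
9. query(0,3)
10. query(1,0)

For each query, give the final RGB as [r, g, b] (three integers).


query (0,3) [L1,L2] — begin 0,0,0
after L1 α=2/3: [58/3, 308/3, 110/3]
after L2 α=1/2: [305/3, 391/3, 346/3]
→ [102, 130, 115]

query (0,2) [L1,L2,L3] — begin 0,0,0
+L1 (α=3/7) → [228/7, 135/7, 72/7]
+L2 (α=3/4) → [2475/28, 3663/28, 813/14]
+L3 (α=1/3) → [1525/14, 6043/42, 1919/21]
→ [109, 144, 91]

at x=0,y=3 over L1,L2,L3,L4,L5,L6:
L1 α=2/3: [58/3, 308/3, 110/3]
L2 α=1/2: [305/3, 391/3, 346/3]
L3 α=1/2: [190/3, 463/6, 661/6]
L4 α=1/3: [875/9, 700/9, 1012/9]
L5 α=1/3: [2119/27, 2597/27, 4013/27]
L6 α=1/2: [1343/27, 3958/27, 7955/54]
= [50, 147, 147]

query (1,0) [L1,L2,L3,L4,L5,L6] — begin 0,0,0
+L1 (α=4/5) → [936/5, 60, 116/5]
+L2 (α=1/3) → [969/5, 328/3, 1252/15]
+L3 (α=1) → [105, 197, 160]
+L4 (α=1/8) → [201/2, 381/2, 1233/8]
+L5 (α=0) → [201/2, 381/2, 1233/8]
+L6 (α=1/2) → [531/4, 507/4, 2985/16]
= [133, 127, 187]


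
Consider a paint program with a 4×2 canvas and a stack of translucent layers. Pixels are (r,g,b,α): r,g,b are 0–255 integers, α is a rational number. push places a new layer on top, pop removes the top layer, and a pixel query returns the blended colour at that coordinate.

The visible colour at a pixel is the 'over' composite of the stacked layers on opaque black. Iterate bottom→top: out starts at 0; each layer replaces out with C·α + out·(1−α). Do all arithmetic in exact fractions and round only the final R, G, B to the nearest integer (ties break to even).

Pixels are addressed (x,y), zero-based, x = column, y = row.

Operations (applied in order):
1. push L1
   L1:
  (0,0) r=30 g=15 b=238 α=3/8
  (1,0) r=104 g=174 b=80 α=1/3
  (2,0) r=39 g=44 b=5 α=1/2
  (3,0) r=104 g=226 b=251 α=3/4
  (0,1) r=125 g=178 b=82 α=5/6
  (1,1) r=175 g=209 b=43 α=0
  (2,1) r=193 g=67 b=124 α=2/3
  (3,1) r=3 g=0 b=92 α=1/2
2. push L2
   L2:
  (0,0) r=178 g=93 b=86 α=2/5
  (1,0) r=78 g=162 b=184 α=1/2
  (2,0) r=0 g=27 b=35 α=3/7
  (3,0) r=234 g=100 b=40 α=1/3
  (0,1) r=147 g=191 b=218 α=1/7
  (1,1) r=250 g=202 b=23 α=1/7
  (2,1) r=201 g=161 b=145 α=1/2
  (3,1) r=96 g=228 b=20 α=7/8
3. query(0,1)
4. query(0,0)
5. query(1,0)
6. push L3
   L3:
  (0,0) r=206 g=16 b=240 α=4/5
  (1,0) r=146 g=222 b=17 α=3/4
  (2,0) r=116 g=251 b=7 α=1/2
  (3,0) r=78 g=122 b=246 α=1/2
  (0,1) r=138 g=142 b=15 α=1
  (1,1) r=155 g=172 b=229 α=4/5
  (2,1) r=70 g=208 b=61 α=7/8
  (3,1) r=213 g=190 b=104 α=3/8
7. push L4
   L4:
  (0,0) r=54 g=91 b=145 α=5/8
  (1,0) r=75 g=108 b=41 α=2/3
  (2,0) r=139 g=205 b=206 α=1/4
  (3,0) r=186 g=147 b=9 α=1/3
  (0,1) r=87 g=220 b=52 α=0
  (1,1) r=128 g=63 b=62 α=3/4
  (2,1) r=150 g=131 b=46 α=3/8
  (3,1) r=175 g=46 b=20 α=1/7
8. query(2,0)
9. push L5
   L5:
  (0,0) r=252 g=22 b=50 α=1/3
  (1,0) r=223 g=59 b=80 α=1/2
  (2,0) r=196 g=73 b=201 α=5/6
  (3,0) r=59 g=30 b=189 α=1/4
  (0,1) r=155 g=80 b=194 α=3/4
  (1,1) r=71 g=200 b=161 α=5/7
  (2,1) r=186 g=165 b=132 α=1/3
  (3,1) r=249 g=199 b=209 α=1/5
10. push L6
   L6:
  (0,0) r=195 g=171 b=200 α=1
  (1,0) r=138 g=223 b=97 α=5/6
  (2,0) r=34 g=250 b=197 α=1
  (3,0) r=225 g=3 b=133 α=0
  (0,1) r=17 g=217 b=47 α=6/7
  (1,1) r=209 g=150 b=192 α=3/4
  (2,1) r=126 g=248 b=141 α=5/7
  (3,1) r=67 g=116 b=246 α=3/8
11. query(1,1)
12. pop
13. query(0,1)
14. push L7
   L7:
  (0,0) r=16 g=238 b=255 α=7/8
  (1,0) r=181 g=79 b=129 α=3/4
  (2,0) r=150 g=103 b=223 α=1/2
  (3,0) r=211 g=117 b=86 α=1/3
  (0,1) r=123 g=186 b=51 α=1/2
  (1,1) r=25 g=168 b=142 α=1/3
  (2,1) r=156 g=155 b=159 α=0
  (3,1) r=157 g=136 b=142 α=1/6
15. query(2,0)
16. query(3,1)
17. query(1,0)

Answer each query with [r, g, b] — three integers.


at x=0,y=1 over L1,L2:
L1 α=5/6: [625/6, 445/3, 205/3]
L2 α=1/7: [772/7, 1081/7, 628/7]
→ [110, 154, 90]

query (0,0) [L1,L2] — begin 0,0,0
L1 α=3/8: [45/4, 45/8, 357/4]
L2 α=2/5: [1559/20, 1623/40, 1759/20]
rounded: [78, 41, 88]

at x=1,y=0 over L1,L2:
after L1 α=1/3: [104/3, 58, 80/3]
after L2 α=1/2: [169/3, 110, 316/3]
→ [56, 110, 105]

(2,0) stack=L1,L2,L3,L4; from [0,0,0]:
+L1 (α=1/2) → [39/2, 22, 5/2]
+L2 (α=3/7) → [78/7, 169/7, 115/7]
+L3 (α=1/2) → [445/7, 963/7, 82/7]
+L4 (α=1/4) → [577/7, 1081/7, 422/7]
→ [82, 154, 60]

(1,1) stack=L1,L2,L3,L4,L5,L6; from [0,0,0]:
L1 α=0: [0, 0, 0]
L2 α=1/7: [250/7, 202/7, 23/7]
L3 α=4/5: [918/7, 5018/35, 1287/7]
L4 α=3/4: [1803/14, 11633/140, 2589/28]
L5 α=5/7: [4288/49, 81633/490, 13859/98]
L6 α=3/4: [35011/196, 302133/1960, 70307/392]
→ [179, 154, 179]

query (0,1) [L1,L2,L3,L4,L5] — begin 0,0,0
+L1 (α=5/6) → [625/6, 445/3, 205/3]
+L2 (α=1/7) → [772/7, 1081/7, 628/7]
+L3 (α=1) → [138, 142, 15]
+L4 (α=0) → [138, 142, 15]
+L5 (α=3/4) → [603/4, 191/2, 597/4]
= [151, 96, 149]

query (2,0) [L1,L2,L3,L4,L5,L7] — begin 0,0,0
+L1 (α=1/2) → [39/2, 22, 5/2]
+L2 (α=3/7) → [78/7, 169/7, 115/7]
+L3 (α=1/2) → [445/7, 963/7, 82/7]
+L4 (α=1/4) → [577/7, 1081/7, 422/7]
+L5 (α=5/6) → [2479/14, 606/7, 7457/42]
+L7 (α=1/2) → [4579/28, 1327/14, 16823/84]
→ [164, 95, 200]

(3,1) stack=L1,L2,L3,L4,L5,L7; from [0,0,0]:
+L1 (α=1/2) → [3/2, 0, 46]
+L2 (α=7/8) → [1347/16, 399/2, 93/4]
+L3 (α=3/8) → [16959/128, 3135/16, 1713/32]
+L4 (α=1/7) → [62077/448, 9773/56, 5459/112]
+L5 (α=1/5) → [17993/112, 12559/70, 11311/140]
+L7 (α=1/6) → [107549/672, 4821/28, 15287/168]
rounded: [160, 172, 91]

(1,0) stack=L1,L2,L3,L4,L5,L7; from [0,0,0]:
L1 α=1/3: [104/3, 58, 80/3]
L2 α=1/2: [169/3, 110, 316/3]
L3 α=3/4: [1483/12, 194, 469/12]
L4 α=2/3: [3283/36, 410/3, 1453/36]
L5 α=1/2: [11311/72, 587/6, 4333/72]
L7 α=3/4: [50407/288, 2009/24, 32197/288]
→ [175, 84, 112]


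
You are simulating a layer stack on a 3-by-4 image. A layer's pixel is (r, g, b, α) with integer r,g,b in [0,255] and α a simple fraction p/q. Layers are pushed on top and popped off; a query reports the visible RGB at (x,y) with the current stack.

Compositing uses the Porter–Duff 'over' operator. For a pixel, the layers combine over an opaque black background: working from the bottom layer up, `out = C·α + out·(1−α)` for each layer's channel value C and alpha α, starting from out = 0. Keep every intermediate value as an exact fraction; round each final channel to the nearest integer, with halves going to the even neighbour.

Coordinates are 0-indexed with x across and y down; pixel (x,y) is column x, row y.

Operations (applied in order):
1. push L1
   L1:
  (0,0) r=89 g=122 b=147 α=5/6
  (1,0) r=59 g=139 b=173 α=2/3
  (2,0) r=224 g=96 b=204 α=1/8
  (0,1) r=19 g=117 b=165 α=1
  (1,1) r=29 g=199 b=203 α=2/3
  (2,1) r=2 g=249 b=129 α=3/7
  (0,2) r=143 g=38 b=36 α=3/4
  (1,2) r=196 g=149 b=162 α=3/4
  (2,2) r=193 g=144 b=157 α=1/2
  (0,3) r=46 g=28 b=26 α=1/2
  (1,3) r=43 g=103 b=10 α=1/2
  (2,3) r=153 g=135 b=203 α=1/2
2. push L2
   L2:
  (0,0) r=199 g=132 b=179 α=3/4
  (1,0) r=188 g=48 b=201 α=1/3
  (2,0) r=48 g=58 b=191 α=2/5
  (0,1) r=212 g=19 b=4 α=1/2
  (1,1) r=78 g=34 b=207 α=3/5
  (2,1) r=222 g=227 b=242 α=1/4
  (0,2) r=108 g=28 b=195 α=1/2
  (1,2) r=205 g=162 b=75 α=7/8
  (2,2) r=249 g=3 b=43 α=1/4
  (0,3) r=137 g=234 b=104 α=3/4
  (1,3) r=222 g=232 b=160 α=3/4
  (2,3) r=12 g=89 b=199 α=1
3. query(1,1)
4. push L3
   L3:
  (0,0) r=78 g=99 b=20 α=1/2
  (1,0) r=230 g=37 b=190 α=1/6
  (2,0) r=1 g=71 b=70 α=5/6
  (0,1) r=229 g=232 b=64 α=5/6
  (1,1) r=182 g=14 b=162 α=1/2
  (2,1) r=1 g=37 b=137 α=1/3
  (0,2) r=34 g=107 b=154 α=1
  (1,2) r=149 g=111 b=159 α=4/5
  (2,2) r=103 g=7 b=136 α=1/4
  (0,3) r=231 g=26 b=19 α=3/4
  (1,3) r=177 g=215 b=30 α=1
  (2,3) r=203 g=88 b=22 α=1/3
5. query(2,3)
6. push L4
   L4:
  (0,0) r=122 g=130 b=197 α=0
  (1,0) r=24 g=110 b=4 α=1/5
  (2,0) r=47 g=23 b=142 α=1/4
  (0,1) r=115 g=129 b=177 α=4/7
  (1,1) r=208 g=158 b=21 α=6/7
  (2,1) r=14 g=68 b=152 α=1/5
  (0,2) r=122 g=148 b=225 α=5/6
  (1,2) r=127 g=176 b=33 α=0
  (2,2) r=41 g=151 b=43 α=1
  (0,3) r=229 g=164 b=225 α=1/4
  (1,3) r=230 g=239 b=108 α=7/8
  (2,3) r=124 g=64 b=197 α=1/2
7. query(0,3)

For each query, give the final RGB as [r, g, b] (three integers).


query (1,1) [L1,L2] — begin 0,0,0
L1 α=2/3: [58/3, 398/3, 406/3]
L2 α=3/5: [818/15, 1102/15, 535/3]
= [55, 73, 178]

query (2,3) [L1,L2,L3] — begin 0,0,0
L1 α=1/2: [153/2, 135/2, 203/2]
L2 α=1: [12, 89, 199]
L3 α=1/3: [227/3, 266/3, 140]
rounded: [76, 89, 140]

query (0,3) [L1,L2,L3,L4] — begin 0,0,0
after L1 α=1/2: [23, 14, 13]
after L2 α=3/4: [217/2, 179, 325/4]
after L3 α=3/4: [1603/8, 257/4, 553/16]
after L4 α=1/4: [6641/32, 1427/16, 5259/64]
= [208, 89, 82]


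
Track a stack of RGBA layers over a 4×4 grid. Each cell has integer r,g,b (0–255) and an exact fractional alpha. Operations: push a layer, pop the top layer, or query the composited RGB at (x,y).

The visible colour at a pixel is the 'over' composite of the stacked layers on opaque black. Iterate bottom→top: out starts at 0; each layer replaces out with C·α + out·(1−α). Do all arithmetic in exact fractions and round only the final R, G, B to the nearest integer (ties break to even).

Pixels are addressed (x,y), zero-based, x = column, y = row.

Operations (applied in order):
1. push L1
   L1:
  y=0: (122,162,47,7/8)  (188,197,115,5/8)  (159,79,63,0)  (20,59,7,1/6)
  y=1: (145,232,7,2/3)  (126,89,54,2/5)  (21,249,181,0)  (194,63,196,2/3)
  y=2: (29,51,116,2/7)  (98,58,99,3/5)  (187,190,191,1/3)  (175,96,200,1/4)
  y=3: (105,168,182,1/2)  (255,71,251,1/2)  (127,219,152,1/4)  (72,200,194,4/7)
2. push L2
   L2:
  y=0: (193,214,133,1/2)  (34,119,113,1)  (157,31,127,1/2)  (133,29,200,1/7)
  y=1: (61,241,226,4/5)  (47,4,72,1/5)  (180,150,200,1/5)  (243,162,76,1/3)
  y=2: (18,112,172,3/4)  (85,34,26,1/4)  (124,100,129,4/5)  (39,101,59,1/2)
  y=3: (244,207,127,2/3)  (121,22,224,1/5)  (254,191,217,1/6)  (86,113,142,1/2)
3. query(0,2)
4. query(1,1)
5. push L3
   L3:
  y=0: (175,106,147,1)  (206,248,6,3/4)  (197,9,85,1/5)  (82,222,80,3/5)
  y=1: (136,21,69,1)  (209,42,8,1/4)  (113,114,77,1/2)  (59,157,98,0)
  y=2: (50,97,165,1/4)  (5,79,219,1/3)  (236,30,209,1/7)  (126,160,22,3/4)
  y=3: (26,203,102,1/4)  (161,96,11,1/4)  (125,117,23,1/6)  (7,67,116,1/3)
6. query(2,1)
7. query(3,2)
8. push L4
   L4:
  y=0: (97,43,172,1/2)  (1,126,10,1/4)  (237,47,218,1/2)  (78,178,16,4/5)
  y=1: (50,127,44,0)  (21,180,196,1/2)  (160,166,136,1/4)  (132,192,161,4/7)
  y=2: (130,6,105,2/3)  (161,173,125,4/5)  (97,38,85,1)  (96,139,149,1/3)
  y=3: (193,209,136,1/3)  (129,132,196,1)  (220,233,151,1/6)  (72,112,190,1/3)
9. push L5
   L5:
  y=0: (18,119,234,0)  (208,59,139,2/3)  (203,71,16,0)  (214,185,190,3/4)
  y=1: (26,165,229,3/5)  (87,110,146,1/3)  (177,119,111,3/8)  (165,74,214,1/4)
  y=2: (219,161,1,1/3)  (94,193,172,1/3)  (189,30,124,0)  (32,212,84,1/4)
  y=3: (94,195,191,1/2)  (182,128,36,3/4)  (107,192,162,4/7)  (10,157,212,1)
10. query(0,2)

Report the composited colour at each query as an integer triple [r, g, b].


at x=0,y=2 over L1,L2:
L1 α=2/7: [58/7, 102/7, 232/7]
L2 α=3/4: [109/7, 1227/14, 961/7]
rounded: [16, 88, 137]

(1,1) stack=L1,L2; from [0,0,0]:
after L1 α=2/5: [252/5, 178/5, 108/5]
after L2 α=1/5: [1243/25, 732/25, 792/25]
→ [50, 29, 32]

(2,1) stack=L1,L2,L3; from [0,0,0]:
L1 α=0: [0, 0, 0]
L2 α=1/5: [36, 30, 40]
L3 α=1/2: [149/2, 72, 117/2]
rounded: [74, 72, 58]

at x=3,y=2 over L1,L2,L3:
after L1 α=1/4: [175/4, 24, 50]
after L2 α=1/2: [331/8, 125/2, 109/2]
after L3 α=3/4: [3355/32, 1085/8, 241/8]
= [105, 136, 30]

at x=0,y=2 over L1,L2,L3,L4,L5:
L1 α=2/7: [58/7, 102/7, 232/7]
L2 α=3/4: [109/7, 1227/14, 961/7]
L3 α=1/4: [677/28, 5039/56, 2019/14]
L4 α=2/3: [7957/84, 5711/168, 1653/14]
L5 α=1/3: [17155/126, 19235/252, 1660/21]
→ [136, 76, 79]


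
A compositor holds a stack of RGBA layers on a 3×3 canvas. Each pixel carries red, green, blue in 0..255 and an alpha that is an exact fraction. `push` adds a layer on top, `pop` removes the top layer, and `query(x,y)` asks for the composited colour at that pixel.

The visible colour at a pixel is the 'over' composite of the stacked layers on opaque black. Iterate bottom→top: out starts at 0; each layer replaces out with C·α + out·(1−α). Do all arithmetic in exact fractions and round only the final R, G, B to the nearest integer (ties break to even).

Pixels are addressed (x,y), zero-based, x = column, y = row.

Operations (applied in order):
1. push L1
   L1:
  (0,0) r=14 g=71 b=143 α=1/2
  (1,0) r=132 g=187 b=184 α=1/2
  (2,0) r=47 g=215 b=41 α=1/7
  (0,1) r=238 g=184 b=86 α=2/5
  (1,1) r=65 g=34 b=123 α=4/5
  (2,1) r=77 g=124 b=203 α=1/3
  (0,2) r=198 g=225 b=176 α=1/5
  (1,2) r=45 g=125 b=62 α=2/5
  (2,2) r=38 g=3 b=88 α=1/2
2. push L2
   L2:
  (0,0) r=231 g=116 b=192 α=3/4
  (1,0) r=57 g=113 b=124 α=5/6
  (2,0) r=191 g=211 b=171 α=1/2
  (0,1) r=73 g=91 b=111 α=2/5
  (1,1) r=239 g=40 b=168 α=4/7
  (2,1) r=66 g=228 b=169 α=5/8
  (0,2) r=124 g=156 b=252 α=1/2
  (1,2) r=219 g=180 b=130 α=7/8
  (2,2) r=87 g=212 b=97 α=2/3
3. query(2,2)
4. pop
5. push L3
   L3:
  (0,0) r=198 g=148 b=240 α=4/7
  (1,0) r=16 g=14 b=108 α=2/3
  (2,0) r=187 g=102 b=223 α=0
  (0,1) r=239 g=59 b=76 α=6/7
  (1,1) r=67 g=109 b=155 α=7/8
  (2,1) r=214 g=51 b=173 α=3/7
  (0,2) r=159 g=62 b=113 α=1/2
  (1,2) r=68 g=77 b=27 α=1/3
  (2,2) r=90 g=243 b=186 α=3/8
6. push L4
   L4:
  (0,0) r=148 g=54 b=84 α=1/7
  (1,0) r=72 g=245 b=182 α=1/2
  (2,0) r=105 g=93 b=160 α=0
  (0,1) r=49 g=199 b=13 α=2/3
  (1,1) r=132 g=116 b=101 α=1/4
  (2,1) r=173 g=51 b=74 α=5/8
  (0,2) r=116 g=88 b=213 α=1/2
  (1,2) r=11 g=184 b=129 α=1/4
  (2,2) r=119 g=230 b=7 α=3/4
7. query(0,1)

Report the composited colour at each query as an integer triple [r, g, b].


at x=2,y=2 over L1,L2:
L1 α=1/2: [19, 3/2, 44]
L2 α=2/3: [193/3, 851/6, 238/3]
rounded: [64, 142, 79]

(0,1) stack=L1,L3,L4; from [0,0,0]:
+L1 (α=2/5) → [476/5, 368/5, 172/5]
+L3 (α=6/7) → [7646/35, 2138/35, 2452/35]
+L4 (α=2/3) → [3692/35, 5356/35, 3362/105]
rounded: [105, 153, 32]


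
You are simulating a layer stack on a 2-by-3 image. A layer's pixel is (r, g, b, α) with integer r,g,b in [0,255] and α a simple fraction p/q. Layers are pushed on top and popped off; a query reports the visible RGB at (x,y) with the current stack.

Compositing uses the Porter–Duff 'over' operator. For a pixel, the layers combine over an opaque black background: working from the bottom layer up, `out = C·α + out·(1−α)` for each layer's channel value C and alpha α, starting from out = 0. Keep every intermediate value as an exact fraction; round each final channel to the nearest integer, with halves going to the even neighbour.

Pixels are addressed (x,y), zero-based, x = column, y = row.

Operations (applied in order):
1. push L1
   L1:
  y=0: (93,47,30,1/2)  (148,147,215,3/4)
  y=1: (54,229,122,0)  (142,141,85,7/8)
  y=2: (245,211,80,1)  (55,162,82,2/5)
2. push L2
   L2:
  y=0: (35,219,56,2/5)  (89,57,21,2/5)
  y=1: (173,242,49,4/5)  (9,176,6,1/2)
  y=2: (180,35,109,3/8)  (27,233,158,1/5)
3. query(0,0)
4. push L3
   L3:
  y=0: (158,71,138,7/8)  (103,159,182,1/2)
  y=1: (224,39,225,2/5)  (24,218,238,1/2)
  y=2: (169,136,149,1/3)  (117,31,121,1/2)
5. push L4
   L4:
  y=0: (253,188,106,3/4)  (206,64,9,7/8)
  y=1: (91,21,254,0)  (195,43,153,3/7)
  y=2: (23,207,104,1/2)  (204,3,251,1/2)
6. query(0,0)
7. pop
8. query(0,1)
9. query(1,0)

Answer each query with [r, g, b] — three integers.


at x=0,y=0 over L1,L2:
after L1 α=1/2: [93/2, 47/2, 15]
after L2 α=2/5: [419/10, 1017/10, 157/5]
= [42, 102, 31]

query (0,0) [L1,L2,L3,L4] — begin 0,0,0
after L1 α=1/2: [93/2, 47/2, 15]
after L2 α=2/5: [419/10, 1017/10, 157/5]
after L3 α=7/8: [11479/80, 5987/80, 4987/40]
after L4 α=3/4: [72199/320, 51107/320, 17707/160]
→ [226, 160, 111]

(0,1) stack=L1,L2,L3; from [0,0,0]:
after L1 α=0: [0, 0, 0]
after L2 α=4/5: [692/5, 968/5, 196/5]
after L3 α=2/5: [4316/25, 3294/25, 2838/25]
rounded: [173, 132, 114]

at x=1,y=0 over L1,L2,L3:
+L1 (α=3/4) → [111, 441/4, 645/4]
+L2 (α=2/5) → [511/5, 1779/20, 2103/20]
+L3 (α=1/2) → [513/5, 4959/40, 5743/40]
→ [103, 124, 144]


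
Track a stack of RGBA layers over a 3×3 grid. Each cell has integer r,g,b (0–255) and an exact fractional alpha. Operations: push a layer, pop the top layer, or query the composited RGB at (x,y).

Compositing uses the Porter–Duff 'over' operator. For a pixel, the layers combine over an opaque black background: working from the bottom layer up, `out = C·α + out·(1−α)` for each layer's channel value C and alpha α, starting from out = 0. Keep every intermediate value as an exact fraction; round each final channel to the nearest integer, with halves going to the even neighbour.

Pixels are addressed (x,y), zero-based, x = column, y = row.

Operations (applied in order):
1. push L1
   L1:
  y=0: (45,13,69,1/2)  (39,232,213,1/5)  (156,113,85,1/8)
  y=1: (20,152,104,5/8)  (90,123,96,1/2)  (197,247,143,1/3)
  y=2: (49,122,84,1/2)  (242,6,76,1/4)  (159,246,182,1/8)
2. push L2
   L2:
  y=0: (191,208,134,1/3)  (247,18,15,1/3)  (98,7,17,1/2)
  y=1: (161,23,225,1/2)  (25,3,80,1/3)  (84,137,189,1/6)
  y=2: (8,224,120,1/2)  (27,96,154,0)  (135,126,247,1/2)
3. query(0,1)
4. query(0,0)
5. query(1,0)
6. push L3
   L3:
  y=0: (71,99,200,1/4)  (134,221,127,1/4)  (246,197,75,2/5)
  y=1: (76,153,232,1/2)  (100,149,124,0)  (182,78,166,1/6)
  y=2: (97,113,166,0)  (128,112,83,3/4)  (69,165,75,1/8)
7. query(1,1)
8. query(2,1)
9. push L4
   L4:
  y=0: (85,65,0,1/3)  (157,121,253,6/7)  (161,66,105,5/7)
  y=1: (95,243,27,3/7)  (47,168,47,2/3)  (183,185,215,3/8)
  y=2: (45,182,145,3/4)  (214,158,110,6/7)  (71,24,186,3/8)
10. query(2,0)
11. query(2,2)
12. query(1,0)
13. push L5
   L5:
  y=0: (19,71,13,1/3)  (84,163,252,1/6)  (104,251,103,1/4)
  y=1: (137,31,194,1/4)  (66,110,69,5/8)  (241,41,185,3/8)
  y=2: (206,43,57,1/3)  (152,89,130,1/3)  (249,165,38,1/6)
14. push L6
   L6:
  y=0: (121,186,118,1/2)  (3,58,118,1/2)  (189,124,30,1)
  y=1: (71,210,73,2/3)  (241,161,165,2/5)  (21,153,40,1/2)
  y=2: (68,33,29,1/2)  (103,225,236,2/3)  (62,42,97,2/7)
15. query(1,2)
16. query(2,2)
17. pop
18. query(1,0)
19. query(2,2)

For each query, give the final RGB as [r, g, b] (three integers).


query (0,1) [L1,L2] — begin 0,0,0
L1 α=5/8: [25/2, 95, 65]
L2 α=1/2: [347/4, 59, 145]
rounded: [87, 59, 145]

at x=0,y=0 over L1,L2:
+L1 (α=1/2) → [45/2, 13/2, 69/2]
+L2 (α=1/3) → [236/3, 221/3, 203/3]
= [79, 74, 68]

query (1,0) [L1,L2] — begin 0,0,0
L1 α=1/5: [39/5, 232/5, 213/5]
L2 α=1/3: [1313/15, 554/15, 167/5]
= [88, 37, 33]

query (1,1) [L1,L2,L3] — begin 0,0,0
after L1 α=1/2: [45, 123/2, 48]
after L2 α=1/3: [115/3, 42, 176/3]
after L3 α=0: [115/3, 42, 176/3]
→ [38, 42, 59]

at x=2,y=1 over L1,L2,L3:
after L1 α=1/3: [197/3, 247/3, 143/3]
after L2 α=1/6: [1237/18, 823/9, 641/9]
after L3 α=1/6: [9461/108, 4817/54, 4699/54]
→ [88, 89, 87]

query (2,0) [L1,L2,L3,L4] — begin 0,0,0
after L1 α=1/8: [39/2, 113/8, 85/8]
after L2 α=1/2: [235/4, 169/16, 221/16]
after L3 α=2/5: [2673/20, 6811/80, 3063/80]
after L4 α=5/7: [10723/70, 20011/280, 24063/280]
→ [153, 71, 86]

(2,2) stack=L1,L2,L3,L4; from [0,0,0]:
L1 α=1/8: [159/8, 123/4, 91/4]
L2 α=1/2: [1239/16, 627/8, 1079/8]
L3 α=1/8: [9777/128, 5709/64, 8153/64]
L4 α=3/8: [76149/1024, 33153/512, 76477/512]
rounded: [74, 65, 149]

at x=1,y=0 over L1,L2,L3,L4:
after L1 α=1/5: [39/5, 232/5, 213/5]
after L2 α=1/3: [1313/15, 554/15, 167/5]
after L3 α=1/4: [1983/20, 1659/20, 284/5]
after L4 α=6/7: [20823/140, 16179/140, 7874/35]
= [149, 116, 225]

at x=1,y=2 over L1,L2,L3,L4,L5,L6:
+L1 (α=1/4) → [121/2, 3/2, 19]
+L2 (α=0) → [121/2, 3/2, 19]
+L3 (α=3/4) → [889/8, 675/8, 67]
+L4 (α=6/7) → [11161/56, 8259/56, 727/7]
+L5 (α=1/3) → [5139/28, 10751/84, 788/7]
+L6 (α=2/3) → [10907/84, 48551/252, 1364/7]
→ [130, 193, 195]

query (2,2) [L1,L2,L3,L4,L5,L6] — begin 0,0,0
+L1 (α=1/8) → [159/8, 123/4, 91/4]
+L2 (α=1/2) → [1239/16, 627/8, 1079/8]
+L3 (α=1/8) → [9777/128, 5709/64, 8153/64]
+L4 (α=3/8) → [76149/1024, 33153/512, 76477/512]
+L5 (α=1/6) → [211907/2048, 83415/1024, 133947/1024]
+L6 (α=2/7) → [187641/2048, 503091/7168, 868391/7168]
= [92, 70, 121]

query (1,0) [L1,L2,L3,L4,L5] — begin 0,0,0
+L1 (α=1/5) → [39/5, 232/5, 213/5]
+L2 (α=1/3) → [1313/15, 554/15, 167/5]
+L3 (α=1/4) → [1983/20, 1659/20, 284/5]
+L4 (α=6/7) → [20823/140, 16179/140, 7874/35]
+L5 (α=1/6) → [7725/56, 20743/168, 4819/21]
→ [138, 123, 229]

query (2,2) [L1,L2,L3,L4,L5] — begin 0,0,0
L1 α=1/8: [159/8, 123/4, 91/4]
L2 α=1/2: [1239/16, 627/8, 1079/8]
L3 α=1/8: [9777/128, 5709/64, 8153/64]
L4 α=3/8: [76149/1024, 33153/512, 76477/512]
L5 α=1/6: [211907/2048, 83415/1024, 133947/1024]
rounded: [103, 81, 131]


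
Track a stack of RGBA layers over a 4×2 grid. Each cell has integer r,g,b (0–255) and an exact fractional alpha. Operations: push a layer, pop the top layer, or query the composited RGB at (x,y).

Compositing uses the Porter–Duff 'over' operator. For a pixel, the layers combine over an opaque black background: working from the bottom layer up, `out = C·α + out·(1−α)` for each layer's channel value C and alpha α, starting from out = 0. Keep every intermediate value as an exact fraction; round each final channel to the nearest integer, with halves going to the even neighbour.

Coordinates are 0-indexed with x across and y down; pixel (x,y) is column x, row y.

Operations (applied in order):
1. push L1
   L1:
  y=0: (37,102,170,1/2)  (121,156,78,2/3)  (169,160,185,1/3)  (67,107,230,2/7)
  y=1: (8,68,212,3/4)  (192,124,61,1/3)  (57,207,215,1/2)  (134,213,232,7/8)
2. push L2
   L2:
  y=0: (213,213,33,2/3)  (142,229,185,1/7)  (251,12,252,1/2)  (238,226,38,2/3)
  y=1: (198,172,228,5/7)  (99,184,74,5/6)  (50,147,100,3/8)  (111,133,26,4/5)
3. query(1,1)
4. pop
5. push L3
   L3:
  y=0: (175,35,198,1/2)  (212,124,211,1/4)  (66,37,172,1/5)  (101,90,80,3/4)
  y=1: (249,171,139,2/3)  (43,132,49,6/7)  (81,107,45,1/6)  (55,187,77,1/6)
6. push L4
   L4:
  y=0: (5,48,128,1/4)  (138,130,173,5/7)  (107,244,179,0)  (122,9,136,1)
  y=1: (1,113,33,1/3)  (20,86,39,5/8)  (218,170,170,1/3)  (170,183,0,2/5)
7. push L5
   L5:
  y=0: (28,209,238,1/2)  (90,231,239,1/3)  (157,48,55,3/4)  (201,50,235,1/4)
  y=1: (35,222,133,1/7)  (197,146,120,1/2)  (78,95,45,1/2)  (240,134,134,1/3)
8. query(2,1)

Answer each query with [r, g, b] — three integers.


query (1,1) [L1,L2] — begin 0,0,0
after L1 α=1/3: [64, 124/3, 61/3]
after L2 α=5/6: [559/6, 1442/9, 1171/18]
→ [93, 160, 65]

(2,1) stack=L1,L3,L4,L5; from [0,0,0]:
L1 α=1/2: [57/2, 207/2, 215/2]
L3 α=1/6: [149/4, 1249/12, 1165/12]
L4 α=1/3: [195/2, 2269/18, 2185/18]
L5 α=1/2: [351/4, 3979/36, 2995/36]
= [88, 111, 83]


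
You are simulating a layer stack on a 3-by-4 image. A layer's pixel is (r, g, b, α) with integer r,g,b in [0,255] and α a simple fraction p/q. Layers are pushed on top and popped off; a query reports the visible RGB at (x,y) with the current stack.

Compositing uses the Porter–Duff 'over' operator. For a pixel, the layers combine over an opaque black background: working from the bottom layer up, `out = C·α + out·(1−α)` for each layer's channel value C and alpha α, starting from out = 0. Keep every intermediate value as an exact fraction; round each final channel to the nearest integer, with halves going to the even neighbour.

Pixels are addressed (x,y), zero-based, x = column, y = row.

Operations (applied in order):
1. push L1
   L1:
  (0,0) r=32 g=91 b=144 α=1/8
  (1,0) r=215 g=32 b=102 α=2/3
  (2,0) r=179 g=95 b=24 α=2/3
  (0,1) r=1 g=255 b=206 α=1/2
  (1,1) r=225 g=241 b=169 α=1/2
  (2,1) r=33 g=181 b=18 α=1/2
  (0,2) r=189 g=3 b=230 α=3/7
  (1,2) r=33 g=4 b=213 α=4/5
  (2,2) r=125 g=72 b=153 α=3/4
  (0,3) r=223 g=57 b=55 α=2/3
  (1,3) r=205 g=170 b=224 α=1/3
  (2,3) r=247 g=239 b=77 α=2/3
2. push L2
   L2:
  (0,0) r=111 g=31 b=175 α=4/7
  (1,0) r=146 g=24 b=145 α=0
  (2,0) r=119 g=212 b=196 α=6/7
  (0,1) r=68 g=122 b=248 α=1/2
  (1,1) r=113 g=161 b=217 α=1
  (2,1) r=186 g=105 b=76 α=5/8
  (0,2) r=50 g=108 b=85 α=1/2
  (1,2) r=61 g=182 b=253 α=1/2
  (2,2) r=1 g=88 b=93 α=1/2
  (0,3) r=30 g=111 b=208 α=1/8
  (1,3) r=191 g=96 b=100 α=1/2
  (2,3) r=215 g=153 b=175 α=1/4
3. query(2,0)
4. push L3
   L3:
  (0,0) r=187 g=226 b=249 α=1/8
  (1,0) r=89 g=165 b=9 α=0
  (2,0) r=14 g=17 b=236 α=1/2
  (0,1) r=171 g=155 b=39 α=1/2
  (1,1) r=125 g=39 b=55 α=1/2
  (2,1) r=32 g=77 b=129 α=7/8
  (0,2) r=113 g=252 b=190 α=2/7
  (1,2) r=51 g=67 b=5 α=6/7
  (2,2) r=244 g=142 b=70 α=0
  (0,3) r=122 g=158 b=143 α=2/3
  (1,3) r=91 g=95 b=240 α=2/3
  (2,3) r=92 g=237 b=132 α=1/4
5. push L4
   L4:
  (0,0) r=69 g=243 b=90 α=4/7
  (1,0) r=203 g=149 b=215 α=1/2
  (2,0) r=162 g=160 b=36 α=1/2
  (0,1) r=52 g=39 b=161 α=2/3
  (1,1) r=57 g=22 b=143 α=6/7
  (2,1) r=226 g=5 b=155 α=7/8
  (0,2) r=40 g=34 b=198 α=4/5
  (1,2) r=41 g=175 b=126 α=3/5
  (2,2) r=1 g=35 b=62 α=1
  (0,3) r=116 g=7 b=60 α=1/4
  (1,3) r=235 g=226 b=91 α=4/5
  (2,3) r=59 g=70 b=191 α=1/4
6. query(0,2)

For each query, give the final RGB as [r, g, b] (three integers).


query (2,0) [L1,L2] — begin 0,0,0
after L1 α=2/3: [358/3, 190/3, 16]
after L2 α=6/7: [2500/21, 4006/21, 1192/7]
rounded: [119, 191, 170]

query (0,2) [L1,L2,L3,L4] — begin 0,0,0
after L1 α=3/7: [81, 9/7, 690/7]
after L2 α=1/2: [131/2, 765/14, 1285/14]
after L3 α=2/7: [1107/14, 10881/98, 11745/98]
after L4 α=4/5: [3347/70, 24209/490, 89361/490]
= [48, 49, 182]


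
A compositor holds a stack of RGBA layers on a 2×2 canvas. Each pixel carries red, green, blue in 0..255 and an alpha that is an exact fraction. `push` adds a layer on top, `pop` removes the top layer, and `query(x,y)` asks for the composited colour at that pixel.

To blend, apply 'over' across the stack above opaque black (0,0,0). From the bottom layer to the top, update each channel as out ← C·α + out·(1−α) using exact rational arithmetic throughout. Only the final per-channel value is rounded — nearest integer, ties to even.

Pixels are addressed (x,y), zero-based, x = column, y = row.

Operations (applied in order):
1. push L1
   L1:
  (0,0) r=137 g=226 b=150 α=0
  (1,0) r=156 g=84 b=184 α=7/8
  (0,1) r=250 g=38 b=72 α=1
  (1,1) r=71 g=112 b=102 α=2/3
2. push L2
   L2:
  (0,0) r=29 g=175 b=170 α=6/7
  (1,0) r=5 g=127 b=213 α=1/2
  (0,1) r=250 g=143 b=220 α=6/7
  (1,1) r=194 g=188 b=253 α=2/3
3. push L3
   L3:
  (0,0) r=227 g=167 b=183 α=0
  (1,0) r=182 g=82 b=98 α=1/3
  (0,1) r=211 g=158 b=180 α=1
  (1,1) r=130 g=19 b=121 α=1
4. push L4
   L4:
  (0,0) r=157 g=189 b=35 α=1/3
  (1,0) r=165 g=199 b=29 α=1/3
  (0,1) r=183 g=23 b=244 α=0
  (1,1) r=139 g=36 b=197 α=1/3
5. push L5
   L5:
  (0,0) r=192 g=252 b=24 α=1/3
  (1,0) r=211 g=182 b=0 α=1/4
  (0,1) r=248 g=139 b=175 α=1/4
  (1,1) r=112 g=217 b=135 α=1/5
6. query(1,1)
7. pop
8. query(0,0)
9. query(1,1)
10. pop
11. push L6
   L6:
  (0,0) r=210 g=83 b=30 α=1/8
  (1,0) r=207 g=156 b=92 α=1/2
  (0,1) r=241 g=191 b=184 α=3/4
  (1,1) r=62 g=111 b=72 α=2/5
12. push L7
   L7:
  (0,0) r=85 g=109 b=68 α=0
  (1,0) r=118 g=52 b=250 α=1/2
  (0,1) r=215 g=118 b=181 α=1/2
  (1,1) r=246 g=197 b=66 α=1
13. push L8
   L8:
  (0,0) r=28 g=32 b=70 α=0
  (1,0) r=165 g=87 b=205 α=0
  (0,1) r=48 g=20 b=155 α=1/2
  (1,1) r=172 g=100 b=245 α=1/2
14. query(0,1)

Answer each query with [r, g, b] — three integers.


at x=1,y=1 over L1,L2,L3,L4,L5:
L1 α=2/3: [142/3, 224/3, 68]
L2 α=2/3: [1306/9, 1352/9, 574/3]
L3 α=1: [130, 19, 121]
L4 α=1/3: [133, 74/3, 439/3]
L5 α=1/5: [644/5, 947/15, 2161/15]
= [129, 63, 144]

at x=0,y=0 over L1,L2,L3,L4:
+L1 (α=0) → [0, 0, 0]
+L2 (α=6/7) → [174/7, 150, 1020/7]
+L3 (α=0) → [174/7, 150, 1020/7]
+L4 (α=1/3) → [1447/21, 163, 2285/21]
→ [69, 163, 109]

query (1,1) [L1,L2,L3,L4] — begin 0,0,0
after L1 α=2/3: [142/3, 224/3, 68]
after L2 α=2/3: [1306/9, 1352/9, 574/3]
after L3 α=1: [130, 19, 121]
after L4 α=1/3: [133, 74/3, 439/3]
= [133, 25, 146]

at x=0,y=1 over L1,L2,L3,L6,L7,L8:
+L1 (α=1) → [250, 38, 72]
+L2 (α=6/7) → [250, 128, 1392/7]
+L3 (α=1) → [211, 158, 180]
+L6 (α=3/4) → [467/2, 731/4, 183]
+L7 (α=1/2) → [897/4, 1203/8, 182]
+L8 (α=1/2) → [1089/8, 1363/16, 337/2]
= [136, 85, 168]


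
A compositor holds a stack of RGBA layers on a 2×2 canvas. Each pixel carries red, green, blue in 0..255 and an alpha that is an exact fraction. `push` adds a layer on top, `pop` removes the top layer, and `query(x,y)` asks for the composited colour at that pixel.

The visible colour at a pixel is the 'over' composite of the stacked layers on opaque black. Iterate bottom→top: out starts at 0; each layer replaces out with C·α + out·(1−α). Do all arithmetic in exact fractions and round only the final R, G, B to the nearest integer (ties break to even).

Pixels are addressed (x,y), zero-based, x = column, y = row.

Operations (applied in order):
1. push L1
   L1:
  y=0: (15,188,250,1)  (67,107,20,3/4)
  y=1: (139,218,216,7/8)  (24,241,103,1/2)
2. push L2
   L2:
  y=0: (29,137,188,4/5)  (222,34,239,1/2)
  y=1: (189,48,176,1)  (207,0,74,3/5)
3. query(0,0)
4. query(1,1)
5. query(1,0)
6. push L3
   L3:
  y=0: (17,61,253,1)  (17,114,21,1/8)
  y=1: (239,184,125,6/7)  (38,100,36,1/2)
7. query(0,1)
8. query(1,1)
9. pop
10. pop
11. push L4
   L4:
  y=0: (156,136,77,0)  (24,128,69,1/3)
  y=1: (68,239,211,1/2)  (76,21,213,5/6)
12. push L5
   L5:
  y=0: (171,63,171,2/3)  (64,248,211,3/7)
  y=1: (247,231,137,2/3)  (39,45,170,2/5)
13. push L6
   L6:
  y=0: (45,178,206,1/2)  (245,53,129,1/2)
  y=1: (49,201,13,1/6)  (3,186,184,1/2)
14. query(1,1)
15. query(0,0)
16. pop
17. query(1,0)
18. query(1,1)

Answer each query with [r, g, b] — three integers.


(0,0) stack=L1,L2; from [0,0,0]:
after L1 α=1: [15, 188, 250]
after L2 α=4/5: [131/5, 736/5, 1002/5]
rounded: [26, 147, 200]

(1,1) stack=L1,L2; from [0,0,0]:
+L1 (α=1/2) → [12, 241/2, 103/2]
+L2 (α=3/5) → [129, 241/5, 65]
→ [129, 48, 65]

(1,0) stack=L1,L2; from [0,0,0]:
after L1 α=3/4: [201/4, 321/4, 15]
after L2 α=1/2: [1089/8, 457/8, 127]
rounded: [136, 57, 127]

at x=0,y=1 over L1,L2,L3:
+L1 (α=7/8) → [973/8, 763/4, 189]
+L2 (α=1) → [189, 48, 176]
+L3 (α=6/7) → [1623/7, 1152/7, 926/7]
→ [232, 165, 132]

at x=1,y=1 over L1,L2,L3:
after L1 α=1/2: [12, 241/2, 103/2]
after L2 α=3/5: [129, 241/5, 65]
after L3 α=1/2: [167/2, 741/10, 101/2]
rounded: [84, 74, 50]

query (1,1) [L1,L4,L5,L6] — begin 0,0,0
+L1 (α=1/2) → [12, 241/2, 103/2]
+L4 (α=5/6) → [196/3, 451/12, 2233/12]
+L5 (α=2/5) → [274/5, 811/20, 3593/20]
+L6 (α=1/2) → [289/10, 4531/40, 7273/40]
= [29, 113, 182]

query (0,0) [L1,L4,L5,L6] — begin 0,0,0
after L1 α=1: [15, 188, 250]
after L4 α=0: [15, 188, 250]
after L5 α=2/3: [119, 314/3, 592/3]
after L6 α=1/2: [82, 424/3, 605/3]
→ [82, 141, 202]

at x=1,y=0 over L1,L4,L5:
after L1 α=3/4: [201/4, 321/4, 15]
after L4 α=1/3: [83/2, 577/6, 33]
after L5 α=3/7: [358/7, 3386/21, 765/7]
→ [51, 161, 109]

at x=1,y=1 over L1,L4,L5:
after L1 α=1/2: [12, 241/2, 103/2]
after L4 α=5/6: [196/3, 451/12, 2233/12]
after L5 α=2/5: [274/5, 811/20, 3593/20]
rounded: [55, 41, 180]
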